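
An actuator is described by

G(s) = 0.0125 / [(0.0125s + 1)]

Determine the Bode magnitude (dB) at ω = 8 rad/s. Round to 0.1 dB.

-38.1 dB

At ω = 8 rad/s:
pole (1 + j8·0.0125) = 1 + j0.1 → |·| ≈ 1.005, ∠ ≈ 5.71°
|G| = 0.0125 · 1 / (1.005) ≈ 0.012438
Gain = 20 log₁₀(0.012438) ≈ -38.10 dB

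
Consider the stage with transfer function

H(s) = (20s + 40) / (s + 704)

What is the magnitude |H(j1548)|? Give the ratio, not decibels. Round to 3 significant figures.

18.2

Substitute s = j1548:
Numerator: 20(j1548) + 40 = 40 + j30960
Denominator: (j1548) + 704 = 704 + j1548
|N| = √(40² + 30960²) ≈ 30960, ∠N ≈ 89.93°
|D| = √(704² + 1548²) ≈ 1700.6, ∠D ≈ 65.54°
|H| = 30960 / 1700.6 ≈ 18.205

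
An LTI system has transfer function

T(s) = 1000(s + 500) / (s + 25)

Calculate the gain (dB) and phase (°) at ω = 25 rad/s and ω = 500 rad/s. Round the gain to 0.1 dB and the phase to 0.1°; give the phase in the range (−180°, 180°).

At s = jω = j25:
zero (s+500): 500 + j25 → |·| = √(500²+25²) = √250625 ≈ 500.62, ∠ = arctan(25/500) ≈ 2.86°
pole (s+25): 25 + j25 → |·| = √(25²+25²) = √1250 ≈ 35.355, ∠ = arctan(25/25) ≈ 45.00°
|T| = 1000 · 500.62 / 35.355 ≈ 14160
Gain = 20 log₁₀(14160) ≈ 83.02 dB
∠T = 2.86° − 45.00° = -42.14°

At s = jω = j500:
zero (s+500): 500 + j500 → |·| = √(500²+500²) = √500000 ≈ 707.11, ∠ = arctan(500/500) ≈ 45.00°
pole (s+25): 25 + j500 → |·| = √(25²+500²) = √250625 ≈ 500.62, ∠ = arctan(500/25) ≈ 87.14°
|T| = 1000 · 707.11 / 500.62 ≈ 1412.5
Gain = 20 log₁₀(1412.5) ≈ 63.00 dB
∠T = 45.00° − 87.14° = -42.14°

ω = 25: 83.0 dB, -42.1°; ω = 500: 63.0 dB, -42.1°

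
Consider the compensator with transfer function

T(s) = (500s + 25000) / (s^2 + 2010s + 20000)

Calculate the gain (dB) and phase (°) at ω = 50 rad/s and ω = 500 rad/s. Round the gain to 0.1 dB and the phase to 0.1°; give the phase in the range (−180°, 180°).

ω = 50: -9.2 dB, -35.1°; ω = 500: -12.3 dB, -18.6°

Substitute s = j50:
Numerator: 500(j50) + 25000 = 25000 + j25000
Denominator: (j50)^2 + 2010(j50) + 20000 = 17500 + j100500
|N| = √(25000² + 25000²) ≈ 35355, ∠N ≈ 45.00°
|D| = √(17500² + 100500²) ≈ 1.0201e+05, ∠D ≈ 80.12°
|T| = 35355 / 1.0201e+05 ≈ 0.34658
Gain = 20 log₁₀(0.34658) ≈ -9.20 dB
∠T = 45.00° − 80.12° = -35.12°

Substitute s = j500:
Numerator: 500(j500) + 25000 = 25000 + j250000
Denominator: (j500)^2 + 2010(j500) + 20000 = -230000 + j1005000
|N| = √(25000² + 250000²) ≈ 2.5125e+05, ∠N ≈ 84.29°
|D| = √(230000² + 1005000²) ≈ 1.031e+06, ∠D ≈ 102.89°
|T| = 2.5125e+05 / 1.031e+06 ≈ 0.2437
Gain = 20 log₁₀(0.2437) ≈ -12.26 dB
∠T = 84.29° − 102.89° = -18.60°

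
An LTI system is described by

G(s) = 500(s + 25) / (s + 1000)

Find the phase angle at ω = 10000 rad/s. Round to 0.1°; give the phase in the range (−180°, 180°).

5.6°

At s = jω = j10000:
zero (s+25): 25 + j10000 → |·| = √(25²+10000²) = √100000625 ≈ 10000, ∠ = arctan(10000/25) ≈ 89.86°
pole (s+1000): 1000 + j10000 → |·| = √(1000²+10000²) = √101000000 ≈ 10050, ∠ = arctan(10000/1000) ≈ 84.29°
∠G = 89.86° − 84.29° = 5.57°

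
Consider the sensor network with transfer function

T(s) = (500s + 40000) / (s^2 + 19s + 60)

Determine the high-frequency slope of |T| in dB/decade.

Each pole contributes −20 dB/decade at high frequency; each zero contributes +20 dB/decade.
Net: 1 zero(s) − 2 pole(s) → -20 dB/decade.

-20 dB/decade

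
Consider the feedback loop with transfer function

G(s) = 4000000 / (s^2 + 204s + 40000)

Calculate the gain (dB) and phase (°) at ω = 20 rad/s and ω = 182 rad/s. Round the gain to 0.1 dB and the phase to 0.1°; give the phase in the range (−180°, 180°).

ω = 20: 40.0 dB, -5.9°; ω = 182: 40.5 dB, -79.5°

At s = jω = j20:
quadratic: (j20)² + 204·j20 + 40000 = 39600 + j4080 → |·| ≈ 39810, ∠ ≈ 5.88°
|G| = 4000000 / 39810 ≈ 100.48
Gain = 20 log₁₀(100.48) ≈ 40.04 dB
∠G = 0.00° − 5.88° = -5.88°

At s = jω = j182:
quadratic: (j182)² + 204·j182 + 40000 = 6876 + j37128 → |·| ≈ 37759, ∠ ≈ 79.51°
|G| = 4000000 / 37759 ≈ 105.94
Gain = 20 log₁₀(105.94) ≈ 40.50 dB
∠G = 0.00° − 79.51° = -79.51°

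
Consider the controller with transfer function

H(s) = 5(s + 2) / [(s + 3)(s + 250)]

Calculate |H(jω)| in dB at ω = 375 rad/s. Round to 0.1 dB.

-39.1 dB

At s = jω = j375:
zero (s+2): 2 + j375 → |·| = √(2²+375²) = √140629 ≈ 375.01, ∠ = arctan(375/2) ≈ 89.69°
pole (s+3): 3 + j375 → |·| = √(3²+375²) = √140634 ≈ 375.01, ∠ = arctan(375/3) ≈ 89.54°
pole (s+250): 250 + j375 → |·| = √(250²+375²) = √203125 ≈ 450.69, ∠ = arctan(375/250) ≈ 56.31°
|H| = 5 · 375.01 / 1.6901e+05 ≈ 0.011094
Gain = 20 log₁₀(0.011094) ≈ -39.10 dB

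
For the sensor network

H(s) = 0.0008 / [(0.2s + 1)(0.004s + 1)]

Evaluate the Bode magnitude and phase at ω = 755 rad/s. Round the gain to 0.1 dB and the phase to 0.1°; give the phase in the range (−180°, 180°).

At ω = 755 rad/s:
pole (1 + j755·0.2) = 1 + j151 → |·| ≈ 151, ∠ ≈ 89.62°
pole (1 + j755·0.004) = 1 + j3.02 → |·| ≈ 3.1813, ∠ ≈ 71.68°
|H| = 0.0008 · 1 / (151 · 3.1813) ≈ 1.6654e-06
Gain = 20 log₁₀(1.6654e-06) ≈ -115.57 dB
∠H = (0°) − (89.62° + 71.68°) = -161.30°

-115.6 dB, -161.3°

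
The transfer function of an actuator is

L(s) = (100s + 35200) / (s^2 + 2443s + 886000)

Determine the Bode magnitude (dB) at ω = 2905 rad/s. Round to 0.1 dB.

Substitute s = j2905:
Numerator: 100(j2905) + 35200 = 35200 + j290500
Denominator: (j2905)^2 + 2443(j2905) + 886000 = -7553025 + j7096915
|N| = √(35200² + 290500²) ≈ 2.9262e+05, ∠N ≈ 83.09°
|D| = √(7553025² + 7096915²) ≈ 1.0364e+07, ∠D ≈ 136.78°
|L| = 2.9262e+05 / 1.0364e+07 ≈ 0.028234
Gain = 20 log₁₀(0.028234) ≈ -30.98 dB

-31.0 dB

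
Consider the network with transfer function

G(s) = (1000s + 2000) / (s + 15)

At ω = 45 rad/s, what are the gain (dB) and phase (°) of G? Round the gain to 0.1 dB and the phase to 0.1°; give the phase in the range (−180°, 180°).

59.6 dB, 15.9°

Substitute s = j45:
Numerator: 1000(j45) + 2000 = 2000 + j45000
Denominator: (j45) + 15 = 15 + j45
|N| = √(2000² + 45000²) ≈ 45044, ∠N ≈ 87.46°
|D| = √(15² + 45²) ≈ 47.434, ∠D ≈ 71.57°
|G| = 45044 / 47.434 ≈ 949.61
Gain = 20 log₁₀(949.61) ≈ 59.55 dB
∠G = 87.46° − 71.57° = 15.89°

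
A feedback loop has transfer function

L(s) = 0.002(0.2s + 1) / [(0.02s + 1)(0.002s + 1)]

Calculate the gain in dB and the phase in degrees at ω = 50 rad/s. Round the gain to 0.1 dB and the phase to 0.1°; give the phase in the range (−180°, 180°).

-37.0 dB, 33.6°

At ω = 50 rad/s:
zero (1 + j50·0.2) = 1 + j10 → |·| ≈ 10.05, ∠ ≈ 84.29°
pole (1 + j50·0.02) = 1 + j1 → |·| ≈ 1.4142, ∠ ≈ 45.00°
pole (1 + j50·0.002) = 1 + j0.1 → |·| ≈ 1.005, ∠ ≈ 5.71°
|L| = 0.002 · 10.05 / (1.4142 · 1.005) ≈ 0.014142
Gain = 20 log₁₀(0.014142) ≈ -36.99 dB
∠L = (84.29°) − (45.00° + 5.71°) = 33.58°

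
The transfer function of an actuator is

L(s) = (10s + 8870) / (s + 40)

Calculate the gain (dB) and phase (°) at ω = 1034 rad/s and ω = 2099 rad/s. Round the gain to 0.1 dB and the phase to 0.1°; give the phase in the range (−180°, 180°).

Substitute s = j1034:
Numerator: 10(j1034) + 8870 = 8870 + j10340
Denominator: (j1034) + 40 = 40 + j1034
|N| = √(8870² + 10340²) ≈ 13623, ∠N ≈ 49.38°
|D| = √(40² + 1034²) ≈ 1034.8, ∠D ≈ 87.78°
|L| = 13623 / 1034.8 ≈ 13.165
Gain = 20 log₁₀(13.165) ≈ 22.39 dB
∠L = 49.38° − 87.78° = -38.40°

Substitute s = j2099:
Numerator: 10(j2099) + 8870 = 8870 + j20990
Denominator: (j2099) + 40 = 40 + j2099
|N| = √(8870² + 20990²) ≈ 22787, ∠N ≈ 67.09°
|D| = √(40² + 2099²) ≈ 2099.4, ∠D ≈ 88.91°
|L| = 22787 / 2099.4 ≈ 10.854
Gain = 20 log₁₀(10.854) ≈ 20.71 dB
∠L = 67.09° − 88.91° = -21.82°

ω = 1034: 22.4 dB, -38.4°; ω = 2099: 20.7 dB, -21.8°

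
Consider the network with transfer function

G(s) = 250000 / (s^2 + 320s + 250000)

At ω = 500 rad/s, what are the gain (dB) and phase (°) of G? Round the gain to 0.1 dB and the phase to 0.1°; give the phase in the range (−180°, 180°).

At s = jω = j500:
quadratic: (j500)² + 320·j500 + 250000 = 0 + j160000 → |·| ≈ 1.6e+05, ∠ ≈ 90.00°
|G| = 250000 / 1.6e+05 ≈ 1.5625
Gain = 20 log₁₀(1.5625) ≈ 3.88 dB
∠G = 0.00° − 90.00° = -90.00°

3.9 dB, -90.0°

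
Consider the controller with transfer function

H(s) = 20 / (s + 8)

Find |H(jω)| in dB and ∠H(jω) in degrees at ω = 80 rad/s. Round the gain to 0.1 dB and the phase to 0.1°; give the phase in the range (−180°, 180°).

-12.1 dB, -84.3°

At s = jω = j80:
pole (s+8): 8 + j80 → |·| = √(8²+80²) = √6464 ≈ 80.399, ∠ = arctan(80/8) ≈ 84.29°
|H| = 20 / 80.399 ≈ 0.24876
Gain = 20 log₁₀(0.24876) ≈ -12.08 dB
∠H = 0.00° − 84.29° = -84.29°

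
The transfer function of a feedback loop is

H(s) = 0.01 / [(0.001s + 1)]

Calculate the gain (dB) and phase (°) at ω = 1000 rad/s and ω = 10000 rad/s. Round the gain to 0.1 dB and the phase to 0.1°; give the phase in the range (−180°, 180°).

At ω = 1000 rad/s:
pole (1 + j1000·0.001) = 1 + j1 → |·| ≈ 1.4142, ∠ ≈ 45.00°
|H| = 0.01 · 1 / (1.4142) ≈ 0.0070711
Gain = 20 log₁₀(0.0070711) ≈ -43.01 dB
∠H = (0°) − (45.00°) = -45.00°

At ω = 10000 rad/s:
pole (1 + j10000·0.001) = 1 + j10 → |·| ≈ 10.05, ∠ ≈ 84.29°
|H| = 0.01 · 1 / (10.05) ≈ 0.00099502
Gain = 20 log₁₀(0.00099502) ≈ -60.04 dB
∠H = (0°) − (84.29°) = -84.29°

ω = 1000: -43.0 dB, -45.0°; ω = 10000: -60.0 dB, -84.3°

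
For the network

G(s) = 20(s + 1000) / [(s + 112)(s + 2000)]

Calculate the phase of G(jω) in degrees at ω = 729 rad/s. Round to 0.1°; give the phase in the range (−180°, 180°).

At s = jω = j729:
zero (s+1000): 1000 + j729 → |·| = √(1000²+729²) = √1531441 ≈ 1237.5, ∠ = arctan(729/1000) ≈ 36.09°
pole (s+112): 112 + j729 → |·| = √(112²+729²) = √543985 ≈ 737.55, ∠ = arctan(729/112) ≈ 81.27°
pole (s+2000): 2000 + j729 → |·| = √(2000²+729²) = √4531441 ≈ 2128.7, ∠ = arctan(729/2000) ≈ 20.03°
∠G = 36.09° − 101.30° = -65.21°

-65.2°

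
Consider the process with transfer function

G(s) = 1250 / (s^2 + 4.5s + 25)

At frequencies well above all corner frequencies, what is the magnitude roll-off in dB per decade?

Each pole contributes −20 dB/decade at high frequency; each zero contributes +20 dB/decade.
Net: 0 zero(s) − 2 pole(s) → -40 dB/decade.

-40 dB/decade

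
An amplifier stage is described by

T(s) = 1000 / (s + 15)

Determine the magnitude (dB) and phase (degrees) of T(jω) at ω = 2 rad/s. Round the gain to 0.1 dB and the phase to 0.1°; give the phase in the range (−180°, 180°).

At s = jω = j2:
pole (s+15): 15 + j2 → |·| = √(15²+2²) = √229 ≈ 15.133, ∠ = arctan(2/15) ≈ 7.59°
|T| = 1000 / 15.133 ≈ 66.081
Gain = 20 log₁₀(66.081) ≈ 36.40 dB
∠T = 0.00° − 7.59° = -7.59°

36.4 dB, -7.6°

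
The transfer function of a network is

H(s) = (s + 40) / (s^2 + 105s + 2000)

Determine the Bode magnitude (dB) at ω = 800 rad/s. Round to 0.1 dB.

-58.1 dB

Substitute s = j800:
Numerator: (j800) + 40 = 40 + j800
Denominator: (j800)^2 + 105(j800) + 2000 = -638000 + j84000
|N| = √(40² + 800²) ≈ 801, ∠N ≈ 87.14°
|D| = √(638000² + 84000²) ≈ 6.4351e+05, ∠D ≈ 172.50°
|H| = 801 / 6.4351e+05 ≈ 0.0012447
Gain = 20 log₁₀(0.0012447) ≈ -58.10 dB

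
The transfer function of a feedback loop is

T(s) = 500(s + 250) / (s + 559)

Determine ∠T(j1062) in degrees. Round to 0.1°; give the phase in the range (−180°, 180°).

At s = jω = j1062:
zero (s+250): 250 + j1062 → |·| = √(250²+1062²) = √1190344 ≈ 1091, ∠ = arctan(1062/250) ≈ 76.75°
pole (s+559): 559 + j1062 → |·| = √(559²+1062²) = √1440325 ≈ 1200.1, ∠ = arctan(1062/559) ≈ 62.24°
∠T = 76.75° − 62.24° = 14.51°

14.5°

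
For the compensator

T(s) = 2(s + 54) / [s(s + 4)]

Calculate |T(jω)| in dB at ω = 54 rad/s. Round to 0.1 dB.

At s = jω = j54:
zero (s+54): 54 + j54 → |·| = √(54²+54²) = √5832 ≈ 76.368, ∠ = arctan(54/54) ≈ 45.00°
pole (s+4): 4 + j54 → |·| = √(4²+54²) = √2932 ≈ 54.148, ∠ = arctan(54/4) ≈ 85.76°
pole at origin: |s| = 54, ∠ = 90.00° (in denominator)
|T| = 2 · 76.368 / 2924 ≈ 0.052235
Gain = 20 log₁₀(0.052235) ≈ -25.64 dB

-25.6 dB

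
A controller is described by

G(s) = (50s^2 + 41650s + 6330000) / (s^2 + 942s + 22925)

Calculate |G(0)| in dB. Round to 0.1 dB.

G(0) = 6330000 / 22925 ≈ 276.12
20 log₁₀(276.12) ≈ 48.82 dB

48.8 dB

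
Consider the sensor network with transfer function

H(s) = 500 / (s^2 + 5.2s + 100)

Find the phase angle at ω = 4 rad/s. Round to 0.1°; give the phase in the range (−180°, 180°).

At s = jω = j4:
quadratic: (j4)² + 5.2·j4 + 100 = 84 + j20.8 → |·| ≈ 86.537, ∠ ≈ 13.91°
∠H = 0.00° − 13.91° = -13.91°

-13.9°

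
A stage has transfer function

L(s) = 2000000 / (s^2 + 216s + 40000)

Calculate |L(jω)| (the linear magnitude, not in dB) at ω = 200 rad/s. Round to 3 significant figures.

At s = jω = j200:
quadratic: (j200)² + 216·j200 + 40000 = 0 + j43200 → |·| ≈ 43200, ∠ ≈ 90.00°
|L| = 2000000 / 43200 ≈ 46.296

46.3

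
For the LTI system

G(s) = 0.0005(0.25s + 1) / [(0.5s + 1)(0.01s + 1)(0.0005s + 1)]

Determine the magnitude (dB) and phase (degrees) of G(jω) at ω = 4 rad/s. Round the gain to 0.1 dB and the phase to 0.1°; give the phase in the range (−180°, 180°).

At ω = 4 rad/s:
zero (1 + j4·0.25) = 1 + j1 → |·| ≈ 1.4142, ∠ ≈ 45.00°
pole (1 + j4·0.5) = 1 + j2 → |·| ≈ 2.2361, ∠ ≈ 63.43°
pole (1 + j4·0.01) = 1 + j0.04 → |·| ≈ 1.0008, ∠ ≈ 2.29°
pole (1 + j4·0.0005) = 1 + j0.002 → |·| ≈ 1, ∠ ≈ 0.11°
|G| = 0.0005 · 1.4142 / (2.2361 · 1.0008 · 1) ≈ 0.00031597
Gain = 20 log₁₀(0.00031597) ≈ -70.01 dB
∠G = (45.00°) − (63.43° + 2.29° + 0.11°) = -20.83°

-70.0 dB, -20.8°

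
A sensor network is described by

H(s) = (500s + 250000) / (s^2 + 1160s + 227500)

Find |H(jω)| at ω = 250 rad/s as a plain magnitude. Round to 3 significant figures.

0.838

Substitute s = j250:
Numerator: 500(j250) + 250000 = 250000 + j125000
Denominator: (j250)^2 + 1160(j250) + 227500 = 165000 + j290000
|N| = √(250000² + 125000²) ≈ 2.7951e+05, ∠N ≈ 26.57°
|D| = √(165000² + 290000²) ≈ 3.3365e+05, ∠D ≈ 60.36°
|H| = 2.7951e+05 / 3.3365e+05 ≈ 0.83773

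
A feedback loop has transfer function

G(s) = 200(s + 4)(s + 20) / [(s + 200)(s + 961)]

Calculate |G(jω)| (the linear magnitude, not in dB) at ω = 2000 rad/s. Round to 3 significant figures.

At s = jω = j2000:
zero (s+4): 4 + j2000 → |·| = √(4²+2000²) = √4000016 ≈ 2000, ∠ = arctan(2000/4) ≈ 89.89°
zero (s+20): 20 + j2000 → |·| = √(20²+2000²) = √4000400 ≈ 2000.1, ∠ = arctan(2000/20) ≈ 89.43°
pole (s+200): 200 + j2000 → |·| = √(200²+2000²) = √4040000 ≈ 2010, ∠ = arctan(2000/200) ≈ 84.29°
pole (s+961): 961 + j2000 → |·| = √(961²+2000²) = √4923521 ≈ 2218.9, ∠ = arctan(2000/961) ≈ 64.34°
|G| = 200 · 4.0002e+06 / 4.46e+06 ≈ 179.38

179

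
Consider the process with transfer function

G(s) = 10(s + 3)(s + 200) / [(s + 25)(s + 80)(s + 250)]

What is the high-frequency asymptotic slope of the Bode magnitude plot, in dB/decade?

Each pole contributes −20 dB/decade at high frequency; each zero contributes +20 dB/decade.
Net: 2 zero(s) − 3 pole(s) → -20 dB/decade.

-20 dB/decade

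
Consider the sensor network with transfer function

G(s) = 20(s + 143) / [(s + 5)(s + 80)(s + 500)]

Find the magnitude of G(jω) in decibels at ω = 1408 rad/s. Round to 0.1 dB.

-100.4 dB

At s = jω = j1408:
zero (s+143): 143 + j1408 → |·| = √(143²+1408²) = √2002913 ≈ 1415.2, ∠ = arctan(1408/143) ≈ 84.20°
pole (s+5): 5 + j1408 → |·| = √(5²+1408²) = √1982489 ≈ 1408, ∠ = arctan(1408/5) ≈ 89.80°
pole (s+80): 80 + j1408 → |·| = √(80²+1408²) = √1988864 ≈ 1410.3, ∠ = arctan(1408/80) ≈ 86.75°
pole (s+500): 500 + j1408 → |·| = √(500²+1408²) = √2232464 ≈ 1494.1, ∠ = arctan(1408/500) ≈ 70.45°
|G| = 20 · 1415.2 / 2.9668e+09 ≈ 9.5402e-06
Gain = 20 log₁₀(9.5402e-06) ≈ -100.41 dB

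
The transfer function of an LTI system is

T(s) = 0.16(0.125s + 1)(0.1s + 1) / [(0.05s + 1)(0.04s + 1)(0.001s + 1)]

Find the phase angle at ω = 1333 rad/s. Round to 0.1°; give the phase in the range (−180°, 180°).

At ω = 1333 rad/s:
zero (1 + j1333·0.125) = 1 + j166.625 → |·| ≈ 166.63, ∠ ≈ 89.66°
zero (1 + j1333·0.1) = 1 + j133.3 → |·| ≈ 133.3, ∠ ≈ 89.57°
pole (1 + j1333·0.05) = 1 + j66.65 → |·| ≈ 66.658, ∠ ≈ 89.14°
pole (1 + j1333·0.04) = 1 + j53.32 → |·| ≈ 53.329, ∠ ≈ 88.93°
pole (1 + j1333·0.001) = 1 + j1.333 → |·| ≈ 1.6664, ∠ ≈ 53.12°
∠T = (89.66° + 89.57°) − (89.14° + 88.93° + 53.12°) = -51.96°

-52.0°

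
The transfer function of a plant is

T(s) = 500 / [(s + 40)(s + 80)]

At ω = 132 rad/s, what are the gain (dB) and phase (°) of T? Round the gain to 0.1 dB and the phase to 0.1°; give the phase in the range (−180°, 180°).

At s = jω = j132:
pole (s+40): 40 + j132 → |·| = √(40²+132²) = √19024 ≈ 137.93, ∠ = arctan(132/40) ≈ 73.14°
pole (s+80): 80 + j132 → |·| = √(80²+132²) = √23824 ≈ 154.35, ∠ = arctan(132/80) ≈ 58.78°
|T| = 500 / 21289 ≈ 0.023486
Gain = 20 log₁₀(0.023486) ≈ -32.58 dB
∠T = 0.00° − 131.92° = -131.92°

-32.6 dB, -131.9°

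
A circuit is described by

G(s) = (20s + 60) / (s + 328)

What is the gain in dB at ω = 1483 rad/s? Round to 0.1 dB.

25.8 dB

Substitute s = j1483:
Numerator: 20(j1483) + 60 = 60 + j29660
Denominator: (j1483) + 328 = 328 + j1483
|N| = √(60² + 29660²) ≈ 29660, ∠N ≈ 89.88°
|D| = √(328² + 1483²) ≈ 1518.8, ∠D ≈ 77.53°
|G| = 29660 / 1518.8 ≈ 19.529
Gain = 20 log₁₀(19.529) ≈ 25.81 dB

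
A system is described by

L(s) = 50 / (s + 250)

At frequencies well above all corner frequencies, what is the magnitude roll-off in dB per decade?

-20 dB/decade

Each pole contributes −20 dB/decade at high frequency; each zero contributes +20 dB/decade.
Net: 0 zero(s) − 1 pole(s) → -20 dB/decade.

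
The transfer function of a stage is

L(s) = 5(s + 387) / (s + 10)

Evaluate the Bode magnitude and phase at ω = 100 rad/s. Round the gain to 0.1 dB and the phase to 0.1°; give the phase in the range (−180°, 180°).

At s = jω = j100:
zero (s+387): 387 + j100 → |·| = √(387²+100²) = √159769 ≈ 399.71, ∠ = arctan(100/387) ≈ 14.49°
pole (s+10): 10 + j100 → |·| = √(10²+100²) = √10100 ≈ 100.5, ∠ = arctan(100/10) ≈ 84.29°
|L| = 5 · 399.71 / 100.5 ≈ 19.886
Gain = 20 log₁₀(19.886) ≈ 25.97 dB
∠L = 14.49° − 84.29° = -69.80°

26.0 dB, -69.8°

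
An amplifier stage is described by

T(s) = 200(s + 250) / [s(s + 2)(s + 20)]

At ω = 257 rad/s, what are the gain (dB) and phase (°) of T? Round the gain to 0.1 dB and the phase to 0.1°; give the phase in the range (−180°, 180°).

At s = jω = j257:
zero (s+250): 250 + j257 → |·| = √(250²+257²) = √128549 ≈ 358.54, ∠ = arctan(257/250) ≈ 45.79°
pole (s+2): 2 + j257 → |·| = √(2²+257²) = √66053 ≈ 257.01, ∠ = arctan(257/2) ≈ 89.55°
pole (s+20): 20 + j257 → |·| = √(20²+257²) = √66449 ≈ 257.78, ∠ = arctan(257/20) ≈ 85.55°
pole at origin: |s| = 257, ∠ = 90.00° (in denominator)
|T| = 200 · 358.54 / 1.7027e+07 ≈ 0.0042114
Gain = 20 log₁₀(0.0042114) ≈ -47.51 dB
∠T = 45.79° − 265.10° = -219.31° ≡ 140.69° (principal value)

-47.5 dB, 140.7°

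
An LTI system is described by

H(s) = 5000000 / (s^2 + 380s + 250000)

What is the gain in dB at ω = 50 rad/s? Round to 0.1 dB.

At s = jω = j50:
quadratic: (j50)² + 380·j50 + 250000 = 247500 + j19000 → |·| ≈ 2.4823e+05, ∠ ≈ 4.39°
|H| = 5000000 / 2.4823e+05 ≈ 20.143
Gain = 20 log₁₀(20.143) ≈ 26.08 dB

26.1 dB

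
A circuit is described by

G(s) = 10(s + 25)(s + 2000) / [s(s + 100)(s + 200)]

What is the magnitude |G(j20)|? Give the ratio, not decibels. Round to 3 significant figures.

1.56

At s = jω = j20:
zero (s+25): 25 + j20 → |·| = √(25²+20²) = √1025 ≈ 32.016, ∠ = arctan(20/25) ≈ 38.66°
zero (s+2000): 2000 + j20 → |·| = √(2000²+20²) = √4000400 ≈ 2000.1, ∠ = arctan(20/2000) ≈ 0.57°
pole (s+100): 100 + j20 → |·| = √(100²+20²) = √10400 ≈ 101.98, ∠ = arctan(20/100) ≈ 11.31°
pole (s+200): 200 + j20 → |·| = √(200²+20²) = √40400 ≈ 201, ∠ = arctan(20/200) ≈ 5.71°
pole at origin: |s| = 20, ∠ = 90.00° (in denominator)
|G| = 10 · 64035 / 4.0996e+05 ≈ 1.562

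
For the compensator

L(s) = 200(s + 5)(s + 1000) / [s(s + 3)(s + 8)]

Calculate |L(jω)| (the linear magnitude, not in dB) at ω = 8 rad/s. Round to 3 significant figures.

2.44e+03

At s = jω = j8:
zero (s+5): 5 + j8 → |·| = √(5²+8²) = √89 ≈ 9.434, ∠ = arctan(8/5) ≈ 57.99°
zero (s+1000): 1000 + j8 → |·| = √(1000²+8²) = √1000064 ≈ 1000, ∠ = arctan(8/1000) ≈ 0.46°
pole (s+3): 3 + j8 → |·| = √(3²+8²) = √73 ≈ 8.544, ∠ = arctan(8/3) ≈ 69.44°
pole (s+8): 8 + j8 → |·| = √(8²+8²) = √128 ≈ 11.314, ∠ = arctan(8/8) ≈ 45.00°
pole at origin: |s| = 8, ∠ = 90.00° (in denominator)
|L| = 200 · 9434 / 773.33 ≈ 2439.8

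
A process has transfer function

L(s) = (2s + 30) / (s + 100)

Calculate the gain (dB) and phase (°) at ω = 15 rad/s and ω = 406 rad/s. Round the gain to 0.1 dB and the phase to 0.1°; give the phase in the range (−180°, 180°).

Substitute s = j15:
Numerator: 2(j15) + 30 = 30 + j30
Denominator: (j15) + 100 = 100 + j15
|N| = √(30² + 30²) ≈ 42.426, ∠N ≈ 45.00°
|D| = √(100² + 15²) ≈ 101.12, ∠D ≈ 8.53°
|L| = 42.426 / 101.12 ≈ 0.41956
Gain = 20 log₁₀(0.41956) ≈ -7.54 dB
∠L = 45.00° − 8.53° = 36.47°

Substitute s = j406:
Numerator: 2(j406) + 30 = 30 + j812
Denominator: (j406) + 100 = 100 + j406
|N| = √(30² + 812²) ≈ 812.55, ∠N ≈ 87.88°
|D| = √(100² + 406²) ≈ 418.13, ∠D ≈ 76.16°
|L| = 812.55 / 418.13 ≈ 1.9433
Gain = 20 log₁₀(1.9433) ≈ 5.77 dB
∠L = 87.88° − 76.16° = 11.72°

ω = 15: -7.5 dB, 36.5°; ω = 406: 5.8 dB, 11.7°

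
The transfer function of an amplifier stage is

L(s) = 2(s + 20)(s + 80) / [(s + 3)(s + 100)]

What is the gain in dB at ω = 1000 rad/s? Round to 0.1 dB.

At s = jω = j1000:
zero (s+20): 20 + j1000 → |·| = √(20²+1000²) = √1000400 ≈ 1000.2, ∠ = arctan(1000/20) ≈ 88.85°
zero (s+80): 80 + j1000 → |·| = √(80²+1000²) = √1006400 ≈ 1003.2, ∠ = arctan(1000/80) ≈ 85.43°
pole (s+3): 3 + j1000 → |·| = √(3²+1000²) = √1000009 ≈ 1000, ∠ = arctan(1000/3) ≈ 89.83°
pole (s+100): 100 + j1000 → |·| = √(100²+1000²) = √1010000 ≈ 1005, ∠ = arctan(1000/100) ≈ 84.29°
|L| = 2 · 1.0034e+06 / 1.005e+06 ≈ 1.9968
Gain = 20 log₁₀(1.9968) ≈ 6.01 dB

6.0 dB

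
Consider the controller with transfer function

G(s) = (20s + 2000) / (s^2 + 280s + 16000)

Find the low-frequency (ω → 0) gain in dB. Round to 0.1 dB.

G(0) = 2000 / 16000 = 0.125
20 log₁₀(0.125) ≈ -18.06 dB

-18.1 dB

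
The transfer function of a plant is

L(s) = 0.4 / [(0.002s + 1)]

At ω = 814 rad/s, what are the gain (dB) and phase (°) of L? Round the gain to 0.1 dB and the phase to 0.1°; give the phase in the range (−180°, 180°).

At ω = 814 rad/s:
pole (1 + j814·0.002) = 1 + j1.628 → |·| ≈ 1.9106, ∠ ≈ 58.44°
|L| = 0.4 · 1 / (1.9106) ≈ 0.20936
Gain = 20 log₁₀(0.20936) ≈ -13.58 dB
∠L = (0°) − (58.44°) = -58.44°

-13.6 dB, -58.4°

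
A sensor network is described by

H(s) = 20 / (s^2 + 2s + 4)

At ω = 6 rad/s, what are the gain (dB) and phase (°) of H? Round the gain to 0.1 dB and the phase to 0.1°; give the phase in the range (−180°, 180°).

At s = jω = j6:
quadratic: (j6)² + 2·j6 + 4 = -32 + j12 → |·| ≈ 34.176, ∠ ≈ 159.44°
|H| = 20 / 34.176 ≈ 0.58521
Gain = 20 log₁₀(0.58521) ≈ -4.65 dB
∠H = 0.00° − 159.44° = -159.44°

-4.7 dB, -159.4°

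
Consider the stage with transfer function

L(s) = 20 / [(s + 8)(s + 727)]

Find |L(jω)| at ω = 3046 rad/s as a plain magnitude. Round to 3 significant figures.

2.10e-06

At s = jω = j3046:
pole (s+8): 8 + j3046 → |·| = √(8²+3046²) = √9278180 ≈ 3046, ∠ = arctan(3046/8) ≈ 89.85°
pole (s+727): 727 + j3046 → |·| = √(727²+3046²) = √9806645 ≈ 3131.6, ∠ = arctan(3046/727) ≈ 76.58°
|L| = 20 / 9.5389e+06 ≈ 2.0967e-06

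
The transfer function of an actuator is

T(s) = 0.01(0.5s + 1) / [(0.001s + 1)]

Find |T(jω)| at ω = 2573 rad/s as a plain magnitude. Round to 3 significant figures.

At ω = 2573 rad/s:
zero (1 + j2573·0.5) = 1 + j1286.5 → |·| ≈ 1286.5, ∠ ≈ 89.96°
pole (1 + j2573·0.001) = 1 + j2.573 → |·| ≈ 2.7605, ∠ ≈ 68.76°
|T| = 0.01 · 1286.5 / (2.7605) ≈ 4.6604

4.66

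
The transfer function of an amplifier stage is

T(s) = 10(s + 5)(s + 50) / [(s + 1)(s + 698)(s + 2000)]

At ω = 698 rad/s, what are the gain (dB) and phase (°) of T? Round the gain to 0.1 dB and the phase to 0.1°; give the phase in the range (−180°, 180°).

-49.5 dB, 21.3°

At s = jω = j698:
zero (s+5): 5 + j698 → |·| = √(5²+698²) = √487229 ≈ 698.02, ∠ = arctan(698/5) ≈ 89.59°
zero (s+50): 50 + j698 → |·| = √(50²+698²) = √489704 ≈ 699.79, ∠ = arctan(698/50) ≈ 85.90°
pole (s+1): 1 + j698 → |·| = √(1²+698²) = √487205 ≈ 698, ∠ = arctan(698/1) ≈ 89.92°
pole (s+698): 698 + j698 → |·| = √(698²+698²) = √974408 ≈ 987.12, ∠ = arctan(698/698) ≈ 45.00°
pole (s+2000): 2000 + j698 → |·| = √(2000²+698²) = √4487204 ≈ 2118.3, ∠ = arctan(698/2000) ≈ 19.24°
|T| = 10 · 4.8847e+05 / 1.4595e+09 ≈ 0.0033468
Gain = 20 log₁₀(0.0033468) ≈ -49.51 dB
∠T = 175.49° − 154.16° = 21.33°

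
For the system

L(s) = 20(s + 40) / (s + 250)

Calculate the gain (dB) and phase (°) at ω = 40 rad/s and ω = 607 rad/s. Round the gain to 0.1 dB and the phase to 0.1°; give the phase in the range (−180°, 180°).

At s = jω = j40:
zero (s+40): 40 + j40 → |·| = √(40²+40²) = √3200 ≈ 56.569, ∠ = arctan(40/40) ≈ 45.00°
pole (s+250): 250 + j40 → |·| = √(250²+40²) = √64100 ≈ 253.18, ∠ = arctan(40/250) ≈ 9.09°
|L| = 20 · 56.569 / 253.18 ≈ 4.4687
Gain = 20 log₁₀(4.4687) ≈ 13.00 dB
∠L = 45.00° − 9.09° = 35.91°

At s = jω = j607:
zero (s+40): 40 + j607 → |·| = √(40²+607²) = √370049 ≈ 608.32, ∠ = arctan(607/40) ≈ 86.23°
pole (s+250): 250 + j607 → |·| = √(250²+607²) = √430949 ≈ 656.47, ∠ = arctan(607/250) ≈ 67.62°
|L| = 20 · 608.32 / 656.47 ≈ 18.533
Gain = 20 log₁₀(18.533) ≈ 25.36 dB
∠L = 86.23° − 67.62° = 18.61°

ω = 40: 13.0 dB, 35.9°; ω = 607: 25.4 dB, 18.6°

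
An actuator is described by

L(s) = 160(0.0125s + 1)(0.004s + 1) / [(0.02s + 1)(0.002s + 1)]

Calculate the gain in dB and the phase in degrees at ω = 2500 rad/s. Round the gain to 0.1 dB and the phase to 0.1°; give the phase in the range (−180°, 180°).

At ω = 2500 rad/s:
zero (1 + j2500·0.0125) = 1 + j31.25 → |·| ≈ 31.266, ∠ ≈ 88.17°
zero (1 + j2500·0.004) = 1 + j10 → |·| ≈ 10.05, ∠ ≈ 84.29°
pole (1 + j2500·0.02) = 1 + j50 → |·| ≈ 50.01, ∠ ≈ 88.85°
pole (1 + j2500·0.002) = 1 + j5 → |·| ≈ 5.099, ∠ ≈ 78.69°
|L| = 160 · 31.266 · 10.05 / (50.01 · 5.099) ≈ 197.16
Gain = 20 log₁₀(197.16) ≈ 45.90 dB
∠L = (88.17° + 84.29°) − (88.85° + 78.69°) = 4.92°

45.9 dB, 4.9°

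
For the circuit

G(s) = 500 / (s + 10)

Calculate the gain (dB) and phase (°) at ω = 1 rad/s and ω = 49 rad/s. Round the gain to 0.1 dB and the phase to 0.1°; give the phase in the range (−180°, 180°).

Substitute s = j1:
Numerator: 500 = 500 + j0
Denominator: (j1) + 10 = 10 + j1
|N| = √(500² + 0²) ≈ 500, ∠N ≈ 0.00°
|D| = √(10² + 1²) ≈ 10.05, ∠D ≈ 5.71°
|G| = 500 / 10.05 ≈ 49.751
Gain = 20 log₁₀(49.751) ≈ 33.94 dB
∠G = 0.00° − 5.71° = -5.71°

Substitute s = j49:
Numerator: 500 = 500 + j0
Denominator: (j49) + 10 = 10 + j49
|N| = √(500² + 0²) ≈ 500, ∠N ≈ 0.00°
|D| = √(10² + 49²) ≈ 50.01, ∠D ≈ 78.47°
|G| = 500 / 50.01 ≈ 9.998
Gain = 20 log₁₀(9.998) ≈ 20.00 dB
∠G = 0.00° − 78.47° = -78.47°

ω = 1: 33.9 dB, -5.7°; ω = 49: 20.0 dB, -78.5°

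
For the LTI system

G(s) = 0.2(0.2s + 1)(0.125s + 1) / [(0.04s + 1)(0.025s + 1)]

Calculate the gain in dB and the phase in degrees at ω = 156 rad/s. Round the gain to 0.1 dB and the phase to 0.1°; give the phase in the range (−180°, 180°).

At ω = 156 rad/s:
zero (1 + j156·0.2) = 1 + j31.2 → |·| ≈ 31.216, ∠ ≈ 88.16°
zero (1 + j156·0.125) = 1 + j19.5 → |·| ≈ 19.526, ∠ ≈ 87.06°
pole (1 + j156·0.04) = 1 + j6.24 → |·| ≈ 6.3196, ∠ ≈ 80.90°
pole (1 + j156·0.025) = 1 + j3.9 → |·| ≈ 4.0262, ∠ ≈ 75.62°
|G| = 0.2 · 31.216 · 19.526 / (6.3196 · 4.0262) ≈ 4.7911
Gain = 20 log₁₀(4.7911) ≈ 13.61 dB
∠G = (88.16° + 87.06°) − (80.90° + 75.62°) = 18.70°

13.6 dB, 18.7°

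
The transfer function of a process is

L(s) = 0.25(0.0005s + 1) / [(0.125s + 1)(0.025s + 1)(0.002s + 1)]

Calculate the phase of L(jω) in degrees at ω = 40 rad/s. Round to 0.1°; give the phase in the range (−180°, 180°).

At ω = 40 rad/s:
zero (1 + j40·0.0005) = 1 + j0.02 → |·| ≈ 1.0002, ∠ ≈ 1.15°
pole (1 + j40·0.125) = 1 + j5 → |·| ≈ 5.099, ∠ ≈ 78.69°
pole (1 + j40·0.025) = 1 + j1 → |·| ≈ 1.4142, ∠ ≈ 45.00°
pole (1 + j40·0.002) = 1 + j0.08 → |·| ≈ 1.0032, ∠ ≈ 4.57°
∠L = (1.15°) − (78.69° + 45.00° + 4.57°) = -127.11°

-127.1°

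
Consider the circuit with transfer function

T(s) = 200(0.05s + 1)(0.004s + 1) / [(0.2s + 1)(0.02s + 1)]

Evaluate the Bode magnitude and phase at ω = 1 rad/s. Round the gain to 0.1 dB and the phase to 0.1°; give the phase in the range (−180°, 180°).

45.9 dB, -9.4°

At ω = 1 rad/s:
zero (1 + j1·0.05) = 1 + j0.05 → |·| ≈ 1.0012, ∠ ≈ 2.86°
zero (1 + j1·0.004) = 1 + j0.004 → |·| ≈ 1, ∠ ≈ 0.23°
pole (1 + j1·0.2) = 1 + j0.2 → |·| ≈ 1.0198, ∠ ≈ 11.31°
pole (1 + j1·0.02) = 1 + j0.02 → |·| ≈ 1.0002, ∠ ≈ 1.15°
|T| = 200 · 1.0012 · 1 / (1.0198 · 1.0002) ≈ 196.31
Gain = 20 log₁₀(196.31) ≈ 45.86 dB
∠T = (2.86° + 0.23°) − (11.31° + 1.15°) = -9.37°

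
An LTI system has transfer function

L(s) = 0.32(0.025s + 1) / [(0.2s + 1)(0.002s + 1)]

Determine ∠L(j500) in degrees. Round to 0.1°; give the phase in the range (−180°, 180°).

-49.0°

At ω = 500 rad/s:
zero (1 + j500·0.025) = 1 + j12.5 → |·| ≈ 12.54, ∠ ≈ 85.43°
pole (1 + j500·0.2) = 1 + j100 → |·| ≈ 100, ∠ ≈ 89.43°
pole (1 + j500·0.002) = 1 + j1 → |·| ≈ 1.4142, ∠ ≈ 45.00°
∠L = (85.43°) − (89.43° + 45.00°) = -49.00°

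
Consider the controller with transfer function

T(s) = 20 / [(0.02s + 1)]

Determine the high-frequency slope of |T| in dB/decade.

Each pole contributes −20 dB/decade at high frequency; each zero contributes +20 dB/decade.
Net: 0 zero(s) − 1 pole(s) → -20 dB/decade.

-20 dB/decade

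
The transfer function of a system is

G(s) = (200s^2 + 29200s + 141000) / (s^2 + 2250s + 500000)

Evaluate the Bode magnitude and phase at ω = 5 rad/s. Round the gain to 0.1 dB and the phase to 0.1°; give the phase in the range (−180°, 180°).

Substitute s = j5:
Numerator: 200(j5)^2 + 29200(j5) + 141000 = 136000 + j146000
Denominator: (j5)^2 + 2250(j5) + 500000 = 499975 + j11250
|N| = √(136000² + 146000²) ≈ 1.9953e+05, ∠N ≈ 47.03°
|D| = √(499975² + 11250²) ≈ 5.001e+05, ∠D ≈ 1.29°
|G| = 1.9953e+05 / 5.001e+05 ≈ 0.39898
Gain = 20 log₁₀(0.39898) ≈ -7.98 dB
∠G = 47.03° − 1.29° = 45.74°

-8.0 dB, 45.7°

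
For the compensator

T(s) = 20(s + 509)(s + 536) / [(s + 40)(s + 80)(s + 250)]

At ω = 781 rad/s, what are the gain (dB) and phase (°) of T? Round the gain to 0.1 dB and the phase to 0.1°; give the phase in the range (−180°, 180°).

At s = jω = j781:
zero (s+509): 509 + j781 → |·| = √(509²+781²) = √869042 ≈ 932.22, ∠ = arctan(781/509) ≈ 56.91°
zero (s+536): 536 + j781 → |·| = √(536²+781²) = √897257 ≈ 947.24, ∠ = arctan(781/536) ≈ 55.54°
pole (s+40): 40 + j781 → |·| = √(40²+781²) = √611561 ≈ 782.02, ∠ = arctan(781/40) ≈ 87.07°
pole (s+80): 80 + j781 → |·| = √(80²+781²) = √616361 ≈ 785.09, ∠ = arctan(781/80) ≈ 84.15°
pole (s+250): 250 + j781 → |·| = √(250²+781²) = √672461 ≈ 820.04, ∠ = arctan(781/250) ≈ 72.25°
|T| = 20 · 8.8304e+05 / 5.0347e+08 ≈ 0.035078
Gain = 20 log₁₀(0.035078) ≈ -29.10 dB
∠T = 112.45° − 243.47° = -131.02°

-29.1 dB, -131.0°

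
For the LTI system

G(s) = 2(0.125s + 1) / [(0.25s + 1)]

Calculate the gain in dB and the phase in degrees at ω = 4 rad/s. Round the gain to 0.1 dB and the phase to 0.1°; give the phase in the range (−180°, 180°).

At ω = 4 rad/s:
zero (1 + j4·0.125) = 1 + j0.5 → |·| ≈ 1.118, ∠ ≈ 26.57°
pole (1 + j4·0.25) = 1 + j1 → |·| ≈ 1.4142, ∠ ≈ 45.00°
|G| = 2 · 1.118 / (1.4142) ≈ 1.5811
Gain = 20 log₁₀(1.5811) ≈ 3.98 dB
∠G = (26.57°) − (45.00°) = -18.43°

4.0 dB, -18.4°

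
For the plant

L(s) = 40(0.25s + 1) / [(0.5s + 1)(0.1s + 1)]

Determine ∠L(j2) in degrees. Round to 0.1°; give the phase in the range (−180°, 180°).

At ω = 2 rad/s:
zero (1 + j2·0.25) = 1 + j0.5 → |·| ≈ 1.118, ∠ ≈ 26.57°
pole (1 + j2·0.5) = 1 + j1 → |·| ≈ 1.4142, ∠ ≈ 45.00°
pole (1 + j2·0.1) = 1 + j0.2 → |·| ≈ 1.0198, ∠ ≈ 11.31°
∠L = (26.57°) − (45.00° + 11.31°) = -29.74°

-29.7°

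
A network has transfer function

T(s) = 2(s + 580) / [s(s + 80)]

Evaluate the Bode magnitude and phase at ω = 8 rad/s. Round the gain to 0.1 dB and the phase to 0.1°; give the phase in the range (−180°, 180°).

At s = jω = j8:
zero (s+580): 580 + j8 → |·| = √(580²+8²) = √336464 ≈ 580.06, ∠ = arctan(8/580) ≈ 0.79°
pole (s+80): 80 + j8 → |·| = √(80²+8²) = √6464 ≈ 80.399, ∠ = arctan(8/80) ≈ 5.71°
pole at origin: |s| = 8, ∠ = 90.00° (in denominator)
|T| = 2 · 580.06 / 643.19 ≈ 1.8037
Gain = 20 log₁₀(1.8037) ≈ 5.12 dB
∠T = 0.79° − 95.71° = -94.92°

5.1 dB, -94.9°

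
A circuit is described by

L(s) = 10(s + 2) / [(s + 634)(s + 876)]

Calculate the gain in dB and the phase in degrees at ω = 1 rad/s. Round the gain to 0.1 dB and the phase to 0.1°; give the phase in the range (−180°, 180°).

At s = jω = j1:
zero (s+2): 2 + j1 → |·| = √(2²+1²) = √5 ≈ 2.2361, ∠ = arctan(1/2) ≈ 26.57°
pole (s+634): 634 + j1 → |·| = √(634²+1²) = √401957 ≈ 634, ∠ = arctan(1/634) ≈ 0.09°
pole (s+876): 876 + j1 → |·| = √(876²+1²) = √767377 ≈ 876, ∠ = arctan(1/876) ≈ 0.07°
|L| = 10 · 2.2361 / 5.5538e+05 ≈ 4.0263e-05
Gain = 20 log₁₀(4.0263e-05) ≈ -87.90 dB
∠L = 26.57° − 0.16° = 26.41°

-87.9 dB, 26.4°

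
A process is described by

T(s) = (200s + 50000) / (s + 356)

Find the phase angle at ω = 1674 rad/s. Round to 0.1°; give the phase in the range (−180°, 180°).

3.5°

Substitute s = j1674:
Numerator: 200(j1674) + 50000 = 50000 + j334800
Denominator: (j1674) + 356 = 356 + j1674
|N| = √(50000² + 334800²) ≈ 3.3851e+05, ∠N ≈ 81.51°
|D| = √(356² + 1674²) ≈ 1711.4, ∠D ≈ 77.99°
∠T = 81.51° − 77.99° = 3.52°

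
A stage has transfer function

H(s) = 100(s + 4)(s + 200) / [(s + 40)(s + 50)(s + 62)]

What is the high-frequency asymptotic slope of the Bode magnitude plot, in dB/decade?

-20 dB/decade

Each pole contributes −20 dB/decade at high frequency; each zero contributes +20 dB/decade.
Net: 2 zero(s) − 3 pole(s) → -20 dB/decade.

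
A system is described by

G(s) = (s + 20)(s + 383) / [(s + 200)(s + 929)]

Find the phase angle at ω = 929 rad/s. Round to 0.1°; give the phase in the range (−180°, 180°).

33.5°

At s = jω = j929:
zero (s+20): 20 + j929 → |·| = √(20²+929²) = √863441 ≈ 929.22, ∠ = arctan(929/20) ≈ 88.77°
zero (s+383): 383 + j929 → |·| = √(383²+929²) = √1009730 ≈ 1004.9, ∠ = arctan(929/383) ≈ 67.60°
pole (s+200): 200 + j929 → |·| = √(200²+929²) = √903041 ≈ 950.28, ∠ = arctan(929/200) ≈ 77.85°
pole (s+929): 929 + j929 → |·| = √(929²+929²) = √1726082 ≈ 1313.8, ∠ = arctan(929/929) ≈ 45.00°
∠G = 156.37° − 122.85° = 33.52°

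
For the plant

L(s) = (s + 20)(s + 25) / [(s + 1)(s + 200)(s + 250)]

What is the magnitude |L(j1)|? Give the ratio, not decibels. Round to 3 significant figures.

At s = jω = j1:
zero (s+20): 20 + j1 → |·| = √(20²+1²) = √401 ≈ 20.025, ∠ = arctan(1/20) ≈ 2.86°
zero (s+25): 25 + j1 → |·| = √(25²+1²) = √626 ≈ 25.02, ∠ = arctan(1/25) ≈ 2.29°
pole (s+1): 1 + j1 → |·| = √(1²+1²) = √2 ≈ 1.4142, ∠ = arctan(1/1) ≈ 45.00°
pole (s+200): 200 + j1 → |·| = √(200²+1²) = √40001 ≈ 200, ∠ = arctan(1/200) ≈ 0.29°
pole (s+250): 250 + j1 → |·| = √(250²+1²) = √62501 ≈ 250, ∠ = arctan(1/250) ≈ 0.23°
|L| = 1 · 501.03 / 70710 ≈ 0.0070857

0.00709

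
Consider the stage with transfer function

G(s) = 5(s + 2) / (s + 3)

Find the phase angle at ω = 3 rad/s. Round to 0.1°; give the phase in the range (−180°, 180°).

At s = jω = j3:
zero (s+2): 2 + j3 → |·| = √(2²+3²) = √13 ≈ 3.6056, ∠ = arctan(3/2) ≈ 56.31°
pole (s+3): 3 + j3 → |·| = √(3²+3²) = √18 ≈ 4.2426, ∠ = arctan(3/3) ≈ 45.00°
∠G = 56.31° − 45.00° = 11.31°

11.3°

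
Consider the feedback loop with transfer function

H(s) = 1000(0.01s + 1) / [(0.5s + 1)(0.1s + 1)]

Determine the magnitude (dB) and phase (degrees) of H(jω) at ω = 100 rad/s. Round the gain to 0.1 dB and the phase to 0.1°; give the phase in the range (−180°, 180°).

At ω = 100 rad/s:
zero (1 + j100·0.01) = 1 + j1 → |·| ≈ 1.4142, ∠ ≈ 45.00°
pole (1 + j100·0.5) = 1 + j50 → |·| ≈ 50.01, ∠ ≈ 88.85°
pole (1 + j100·0.1) = 1 + j10 → |·| ≈ 10.05, ∠ ≈ 84.29°
|H| = 1000 · 1.4142 / (50.01 · 10.05) ≈ 2.8138
Gain = 20 log₁₀(2.8138) ≈ 8.99 dB
∠H = (45.00°) − (88.85° + 84.29°) = -128.14°

9.0 dB, -128.1°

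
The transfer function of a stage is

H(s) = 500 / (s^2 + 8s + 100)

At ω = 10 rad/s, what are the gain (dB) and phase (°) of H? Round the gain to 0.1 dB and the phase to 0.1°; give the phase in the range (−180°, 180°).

At s = jω = j10:
quadratic: (j10)² + 8·j10 + 100 = 0 + j80 → |·| ≈ 80, ∠ ≈ 90.00°
|H| = 500 / 80 ≈ 6.25
Gain = 20 log₁₀(6.25) ≈ 15.92 dB
∠H = 0.00° − 90.00° = -90.00°

15.9 dB, -90.0°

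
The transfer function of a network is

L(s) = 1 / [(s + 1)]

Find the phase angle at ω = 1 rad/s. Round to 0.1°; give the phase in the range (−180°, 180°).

-45.0°

At ω = 1 rad/s:
pole (1 + j1·1) = 1 + j1 → |·| ≈ 1.4142, ∠ ≈ 45.00°
∠L = (0°) − (45.00°) = -45.00°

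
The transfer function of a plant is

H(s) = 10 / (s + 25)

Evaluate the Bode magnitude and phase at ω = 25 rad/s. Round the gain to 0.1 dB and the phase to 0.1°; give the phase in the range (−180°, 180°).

-11.0 dB, -45.0°

At s = jω = j25:
pole (s+25): 25 + j25 → |·| = √(25²+25²) = √1250 ≈ 35.355, ∠ = arctan(25/25) ≈ 45.00°
|H| = 10 / 35.355 ≈ 0.28285
Gain = 20 log₁₀(0.28285) ≈ -10.97 dB
∠H = 0.00° − 45.00° = -45.00°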